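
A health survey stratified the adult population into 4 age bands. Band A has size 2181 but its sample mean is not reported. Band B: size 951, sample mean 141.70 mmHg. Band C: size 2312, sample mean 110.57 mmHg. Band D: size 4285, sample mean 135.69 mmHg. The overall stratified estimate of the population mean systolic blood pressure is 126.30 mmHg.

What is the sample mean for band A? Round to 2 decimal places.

117.81

Σ Nₕx̄ₕ = N·μ, so 2181·x̄_A = 9729·126.30 − (951·141.70 + 2312·110.57 + 4285·135.69).
= 1228772.7 − 971826.19 = 256946.51.
x̄_A = 256946.51 / 2181 = 117.8113... → 117.81.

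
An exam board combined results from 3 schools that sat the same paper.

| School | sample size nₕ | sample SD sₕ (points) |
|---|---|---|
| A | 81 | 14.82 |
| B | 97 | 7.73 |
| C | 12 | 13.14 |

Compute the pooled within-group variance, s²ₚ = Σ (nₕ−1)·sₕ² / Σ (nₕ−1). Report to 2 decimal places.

A: (81−1)·14.82² = 80·219.6324 = 17570.592
B: (97−1)·7.73² = 96·59.7529 = 5736.2784
C: (12−1)·13.14² = 11·172.6596 = 1899.2556
Numerator = 25206.126; denominator = Σ(nₕ−1) = 187.
s²ₚ = 25206.126/187 = 134.7921... → 134.79.

134.79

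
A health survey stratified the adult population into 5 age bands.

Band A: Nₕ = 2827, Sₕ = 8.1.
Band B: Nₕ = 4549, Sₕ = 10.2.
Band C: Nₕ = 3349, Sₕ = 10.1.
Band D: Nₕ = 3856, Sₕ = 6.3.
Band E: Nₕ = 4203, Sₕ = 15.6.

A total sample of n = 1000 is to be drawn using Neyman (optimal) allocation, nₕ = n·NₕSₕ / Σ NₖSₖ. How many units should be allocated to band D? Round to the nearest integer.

A: NₕSₕ = 2827·8.1 = 22898.7
B: NₕSₕ = 4549·10.2 = 46399.8
C: NₕSₕ = 3349·10.1 = 33824.9
D: NₕSₕ = 3856·6.3 = 24292.8
E: NₕSₕ = 4203·15.6 = 65566.8
Σ NₕSₕ = 192983.
n_D = 1000·24292.8/192983 = 125.881... → 126.

126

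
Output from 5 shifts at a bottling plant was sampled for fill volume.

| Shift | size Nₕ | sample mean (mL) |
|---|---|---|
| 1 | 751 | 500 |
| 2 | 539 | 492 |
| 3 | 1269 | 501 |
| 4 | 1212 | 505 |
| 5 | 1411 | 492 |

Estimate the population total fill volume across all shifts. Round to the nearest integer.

2582729

1: 751·500 = 375500
2: 539·492 = 265188
3: 1269·501 = 635769
4: 1212·505 = 612060
5: 1411·492 = 694212
τ̂ = Σ Nₕx̄ₕ = 2582729.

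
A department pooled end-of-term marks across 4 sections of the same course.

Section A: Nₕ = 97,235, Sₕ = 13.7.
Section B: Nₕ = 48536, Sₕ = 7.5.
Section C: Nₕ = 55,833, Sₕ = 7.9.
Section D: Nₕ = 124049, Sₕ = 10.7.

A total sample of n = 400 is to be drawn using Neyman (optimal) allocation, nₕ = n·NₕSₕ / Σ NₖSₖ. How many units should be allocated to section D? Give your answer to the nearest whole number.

A: NₕSₕ = 97235·13.7 = 1332119.5
B: NₕSₕ = 48536·7.5 = 364020
C: NₕSₕ = 55833·7.9 = 441080.7
D: NₕSₕ = 124049·10.7 = 1327324.3
Σ NₕSₕ = 3464544.5.
n_D = 400·1327324.3/3464544.5 = 153.247... → 153.

153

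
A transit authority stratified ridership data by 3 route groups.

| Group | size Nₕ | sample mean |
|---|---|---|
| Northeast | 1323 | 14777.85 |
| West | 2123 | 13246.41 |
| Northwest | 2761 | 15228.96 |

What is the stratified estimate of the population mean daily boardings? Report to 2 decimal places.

x̄_st = (Σ Nₕx̄ₕ) / (Σ Nₕ) = (1323·14777.85 + 2123·13246.41 + 2761·15228.96) / 6207
= 89720382.54 / 6207 = 14454.7096... → 14454.71.

14454.71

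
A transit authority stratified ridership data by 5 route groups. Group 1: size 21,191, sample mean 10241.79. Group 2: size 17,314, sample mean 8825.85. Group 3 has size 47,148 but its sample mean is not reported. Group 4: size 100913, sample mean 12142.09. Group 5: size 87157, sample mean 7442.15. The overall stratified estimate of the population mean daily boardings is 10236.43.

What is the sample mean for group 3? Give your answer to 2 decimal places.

11838.71

Σ Nₕx̄ₕ = N·μ, so 47148·x̄_3 = 273723·10236.43 − (21191·10241.79 + 17314·8825.85 + 100913·12142.09 + 87157·7442.15).
= 2801946328.89 − 2243774734.51 = 558171594.38.
x̄_3 = 558171594.38 / 47148 = 11838.7120... → 11838.71.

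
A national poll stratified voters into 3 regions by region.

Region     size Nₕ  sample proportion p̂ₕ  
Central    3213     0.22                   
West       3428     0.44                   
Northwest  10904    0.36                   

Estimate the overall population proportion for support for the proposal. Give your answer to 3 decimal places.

0.350

Wₕ = Nₕ/N with N = 17545: 0.1831, 0.1954, 0.6215.
p̂_st = 0.1831·0.22 + 0.1954·0.44 + 0.6215·0.36 ≈ 0.34999... → 0.350.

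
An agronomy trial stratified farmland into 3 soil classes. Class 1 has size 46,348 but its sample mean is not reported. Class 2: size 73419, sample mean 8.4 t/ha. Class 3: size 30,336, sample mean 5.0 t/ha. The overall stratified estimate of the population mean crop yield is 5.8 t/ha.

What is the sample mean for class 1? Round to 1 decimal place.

N = 46348 + 73419 + 30336 = 150103.
Overall total = μ·N = 5.8·150103 = 870597.4.
Subtract the known strata: 73419·8.4 + 30336·5.0 = 768399.6.
Remaining total for class 1: 870597.4 − 768399.6 = 102197.8.
Divide by its size: 102197.8 / 46348 = 2.205... → 2.2.

2.2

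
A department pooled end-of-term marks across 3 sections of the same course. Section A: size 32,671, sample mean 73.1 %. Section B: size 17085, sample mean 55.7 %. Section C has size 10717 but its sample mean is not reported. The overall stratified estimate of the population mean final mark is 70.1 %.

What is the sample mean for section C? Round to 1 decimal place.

N = 32671 + 17085 + 10717 = 60473.
Overall total = μ·N = 70.1·60473 = 4239157.3.
Subtract the known strata: 32671·73.1 + 17085·55.7 = 3339884.6.
Remaining total for section C: 4239157.3 − 3339884.6 = 899272.7.
Divide by its size: 899272.7 / 10717 = 83.911... → 83.9.

83.9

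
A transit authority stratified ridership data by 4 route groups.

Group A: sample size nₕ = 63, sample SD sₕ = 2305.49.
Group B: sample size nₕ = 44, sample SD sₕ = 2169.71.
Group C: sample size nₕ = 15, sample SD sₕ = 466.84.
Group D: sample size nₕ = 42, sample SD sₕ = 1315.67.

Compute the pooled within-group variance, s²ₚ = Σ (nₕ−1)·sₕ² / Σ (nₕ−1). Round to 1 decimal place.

3787486.5

Degrees of freedom: 62 + 43 + 14 + 41 = 160.
Σ(nₕ−1)sₕ² = 62·5315284.1401 + 43·4707641.4841 + 14·217939.5856 + 41·1730987.5489 = 605997844.2058.
s²ₚ = 605997844.2058 / 160 = 3787486.526... → 3787486.5.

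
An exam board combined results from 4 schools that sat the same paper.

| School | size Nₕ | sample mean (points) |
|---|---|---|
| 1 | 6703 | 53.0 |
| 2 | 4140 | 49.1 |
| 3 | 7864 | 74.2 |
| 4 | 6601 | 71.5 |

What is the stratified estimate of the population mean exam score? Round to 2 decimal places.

63.77

N = 25308; weights Wₕ = Nₕ/N = (0.2649, 0.1636, 0.3107, 0.2608).
x̄_st = Σ Wₕ·x̄ₕ = 0.2649·53.0 + 0.1636·49.1 + 0.3107·74.2 + 0.2608·71.5 ≈ 63.7748...
→ 63.77.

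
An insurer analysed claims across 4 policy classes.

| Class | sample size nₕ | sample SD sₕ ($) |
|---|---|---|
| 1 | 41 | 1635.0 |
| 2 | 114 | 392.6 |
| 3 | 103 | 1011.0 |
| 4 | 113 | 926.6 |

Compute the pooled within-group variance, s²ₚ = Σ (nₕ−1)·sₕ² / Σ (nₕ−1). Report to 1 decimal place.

884916.6

Degrees of freedom: 40 + 113 + 102 + 112 = 367.
Σ(nₕ−1)sₕ² = 40·2673225 + 113·154134.76 + 102·1022121 + 112·858587.56 = 324764376.6.
s²ₚ = 324764376.6 / 367 = 884916.557... → 884916.6.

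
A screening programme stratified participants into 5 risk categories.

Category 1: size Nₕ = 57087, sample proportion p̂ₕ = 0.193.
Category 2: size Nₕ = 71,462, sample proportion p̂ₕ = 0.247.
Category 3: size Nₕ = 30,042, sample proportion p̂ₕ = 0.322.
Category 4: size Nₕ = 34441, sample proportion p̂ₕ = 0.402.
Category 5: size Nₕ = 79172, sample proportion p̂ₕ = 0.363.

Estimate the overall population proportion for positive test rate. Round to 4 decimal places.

N = 57087 + 71462 + 30042 + 34441 + 79172 = 272204.
Overall proportion = Σ (Nₕ/N)·p̂ₕ.
Σ Nₕp̂ₕ = 11017.791 + 17651.114 + 9673.524 + 13845.282 + 28739.436 = 80927.147.
80927.147 / 272204 = 0.297303... → 0.2973.

0.2973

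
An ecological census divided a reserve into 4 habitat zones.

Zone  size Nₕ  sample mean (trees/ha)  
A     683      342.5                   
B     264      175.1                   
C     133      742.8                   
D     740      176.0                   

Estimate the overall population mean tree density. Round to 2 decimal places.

N = 683 + 264 + 133 + 740 = 1820.
Weight each subgroup mean by Nₕ/N and sum.
Σ Nₕx̄ₕ = 683·342.5 + 264·175.1 + 133·742.8 + 740·176.0 = 233927.5 + 46226.4 + 98792.4 + 130240 = 509186.3.
Divide by N: 509186.3 / 1820 = 279.7727... → 279.77.

279.77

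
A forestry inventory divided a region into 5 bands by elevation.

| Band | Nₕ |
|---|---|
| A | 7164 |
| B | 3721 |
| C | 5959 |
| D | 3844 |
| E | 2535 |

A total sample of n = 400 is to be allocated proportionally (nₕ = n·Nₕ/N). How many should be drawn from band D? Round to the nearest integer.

Share of band D = 3844/23223 = 0.16553.
Allocate 400 × 0.16553 = 66.210... → 66.

66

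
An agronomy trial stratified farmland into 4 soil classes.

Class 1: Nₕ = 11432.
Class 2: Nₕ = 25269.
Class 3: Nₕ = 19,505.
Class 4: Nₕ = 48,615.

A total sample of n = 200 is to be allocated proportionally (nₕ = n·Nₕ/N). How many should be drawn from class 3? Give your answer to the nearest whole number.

Share of class 3 = 19505/104821 = 0.18608.
Allocate 200 × 0.18608 = 37.216... → 37.

37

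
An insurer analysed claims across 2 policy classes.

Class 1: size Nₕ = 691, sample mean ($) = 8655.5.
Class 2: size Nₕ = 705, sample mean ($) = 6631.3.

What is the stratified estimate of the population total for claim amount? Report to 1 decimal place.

10656017.0

Estimate total by summing Nₕ·x̄ₕ over strata.
691·8655.5 + 705·6631.3 = 5980950.5 + 4675066.5 = 10656017.0.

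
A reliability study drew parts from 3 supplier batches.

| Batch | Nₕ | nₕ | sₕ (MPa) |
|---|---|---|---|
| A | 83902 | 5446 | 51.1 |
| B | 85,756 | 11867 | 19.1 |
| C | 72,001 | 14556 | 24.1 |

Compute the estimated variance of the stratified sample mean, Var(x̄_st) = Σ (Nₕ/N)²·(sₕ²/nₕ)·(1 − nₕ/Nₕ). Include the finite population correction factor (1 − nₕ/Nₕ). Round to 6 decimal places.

N = 241659; Wₕ = Nₕ/N.
batch A: (83902/241659)²·51.1²/5446·(1 − 5446/83902) = 0.054045146
batch B: (85756/241659)²·19.1²/11867·(1 − 11867/85756) = 0.003335525
batch C: (72001/241659)²·24.1²/14556·(1 − 14556/72001) = 0.002826031
Sum = 0.060206701 → 0.060207.

0.060207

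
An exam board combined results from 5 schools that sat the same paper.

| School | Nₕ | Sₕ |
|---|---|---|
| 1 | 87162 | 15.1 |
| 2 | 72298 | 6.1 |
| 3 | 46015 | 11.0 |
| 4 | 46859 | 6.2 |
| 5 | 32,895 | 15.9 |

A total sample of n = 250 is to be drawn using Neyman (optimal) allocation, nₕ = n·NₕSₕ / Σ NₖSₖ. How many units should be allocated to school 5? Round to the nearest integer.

1: NₕSₕ = 87162·15.1 = 1316146.2
2: NₕSₕ = 72298·6.1 = 441017.8
3: NₕSₕ = 46015·11.0 = 506165
4: NₕSₕ = 46859·6.2 = 290525.8
5: NₕSₕ = 32895·15.9 = 523030.5
Σ NₕSₕ = 3076885.3.
n_5 = 250·523030.5/3076885.3 = 42.497... → 42.

42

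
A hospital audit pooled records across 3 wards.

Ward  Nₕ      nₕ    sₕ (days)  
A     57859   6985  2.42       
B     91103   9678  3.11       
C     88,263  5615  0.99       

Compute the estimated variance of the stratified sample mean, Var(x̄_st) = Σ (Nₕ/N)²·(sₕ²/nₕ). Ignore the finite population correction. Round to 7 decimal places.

N = 237225; Wₕ = Nₕ/N.
ward A: (57859/237225)²·2.42²/6985 = 0.0000498753
ward B: (91103/237225)²·3.11²/9678 = 0.0001473939
ward C: (88263/237225)²·0.99²/5615 = 0.0000241633
Sum = 0.0002214325 → 0.0002214.

0.0002214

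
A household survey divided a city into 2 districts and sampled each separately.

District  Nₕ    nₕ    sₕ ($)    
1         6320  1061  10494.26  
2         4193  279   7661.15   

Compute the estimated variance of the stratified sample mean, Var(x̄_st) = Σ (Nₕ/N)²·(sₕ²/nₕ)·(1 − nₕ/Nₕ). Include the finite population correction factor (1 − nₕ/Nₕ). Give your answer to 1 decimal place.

N = 10513; Wₕ = Nₕ/N.
district 1: (6320/10513)²·10494.26²/1061·(1 − 1061/6320) = 31214.4133
district 2: (4193/10513)²·7661.15²/279·(1 − 279/4193) = 31237.4866
Sum = 62451.8999 → 62451.9.

62451.9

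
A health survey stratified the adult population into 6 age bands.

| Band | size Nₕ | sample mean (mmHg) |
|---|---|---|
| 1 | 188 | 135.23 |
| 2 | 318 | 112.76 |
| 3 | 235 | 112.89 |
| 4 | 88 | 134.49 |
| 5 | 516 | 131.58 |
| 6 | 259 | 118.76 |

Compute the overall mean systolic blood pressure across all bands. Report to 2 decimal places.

123.63

N = 188 + 318 + 235 + 88 + 516 + 259 = 1604.
The stratified mean weights each stratum mean by its population share Nₕ/N.
Σ Nₕx̄ₕ = 188·135.23 + 318·112.76 + 235·112.89 + 88·134.49 + 516·131.58 + 259·118.76 = 25423.24 + 35857.68 + 26529.15 + 11835.12 + 67895.28 + 30758.84 = 198299.31.
Divide by N: 198299.31 / 1604 = 123.6280... → 123.63.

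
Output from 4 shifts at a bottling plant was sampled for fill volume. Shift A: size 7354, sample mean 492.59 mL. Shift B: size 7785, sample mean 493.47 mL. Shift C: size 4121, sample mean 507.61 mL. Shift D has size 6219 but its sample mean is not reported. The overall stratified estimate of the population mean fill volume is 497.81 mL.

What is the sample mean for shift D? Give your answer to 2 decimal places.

Σ Nₕx̄ₕ = N·μ, so 6219·x̄_D = 25479·497.81 − (7354·492.59 + 7785·493.47 + 4121·507.61).
= 12683700.99 − 9556031.62 = 3127669.37.
x̄_D = 3127669.37 / 6219 = 502.9216... → 502.92.

502.92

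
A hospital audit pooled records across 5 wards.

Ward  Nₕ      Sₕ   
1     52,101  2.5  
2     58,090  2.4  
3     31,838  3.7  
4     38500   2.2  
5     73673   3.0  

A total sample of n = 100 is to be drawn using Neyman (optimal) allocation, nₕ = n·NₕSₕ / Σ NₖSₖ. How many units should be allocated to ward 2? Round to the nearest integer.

20

1: NₕSₕ = 52101·2.5 = 130252.5
2: NₕSₕ = 58090·2.4 = 139416
3: NₕSₕ = 31838·3.7 = 117800.6
4: NₕSₕ = 38500·2.2 = 84700
5: NₕSₕ = 73673·3.0 = 221019
Σ NₕSₕ = 693188.1.
n_2 = 100·139416/693188.1 = 20.112... → 20.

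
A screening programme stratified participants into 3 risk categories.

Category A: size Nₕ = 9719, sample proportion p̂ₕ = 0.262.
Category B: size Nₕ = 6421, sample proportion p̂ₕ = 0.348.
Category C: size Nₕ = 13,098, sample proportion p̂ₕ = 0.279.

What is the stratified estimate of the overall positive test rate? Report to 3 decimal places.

0.289

N = 9719 + 6421 + 13098 = 29238.
Overall proportion = Σ (Nₕ/N)·p̂ₕ.
Σ Nₕp̂ₕ = 2546.378 + 2234.508 + 3654.342 = 8435.228.
8435.228 / 29238 = 0.28850... → 0.289.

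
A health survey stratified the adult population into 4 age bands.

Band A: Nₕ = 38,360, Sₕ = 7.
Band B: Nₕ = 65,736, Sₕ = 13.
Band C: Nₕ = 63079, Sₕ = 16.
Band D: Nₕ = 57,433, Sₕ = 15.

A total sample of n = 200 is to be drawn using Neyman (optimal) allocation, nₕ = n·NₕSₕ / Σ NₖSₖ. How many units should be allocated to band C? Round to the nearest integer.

Σ NₕSₕ = 38360·7 + 65736·13 + 63079·16 + 57433·15 = 2993847.
Share for C: 1009264/2993847 = 0.33711.
n_C = 200 × 0.33711 = 67.423... → 67.

67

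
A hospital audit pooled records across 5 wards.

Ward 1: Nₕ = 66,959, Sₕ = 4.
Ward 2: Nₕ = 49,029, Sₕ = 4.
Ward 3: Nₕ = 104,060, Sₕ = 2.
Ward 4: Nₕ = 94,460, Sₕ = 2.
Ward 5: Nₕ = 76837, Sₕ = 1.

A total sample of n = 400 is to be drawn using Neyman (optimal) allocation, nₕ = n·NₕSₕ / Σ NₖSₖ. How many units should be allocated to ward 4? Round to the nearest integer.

81

1: NₕSₕ = 66959·4 = 267836
2: NₕSₕ = 49029·4 = 196116
3: NₕSₕ = 104060·2 = 208120
4: NₕSₕ = 94460·2 = 188920
5: NₕSₕ = 76837·1 = 76837
Σ NₕSₕ = 937829.
n_4 = 400·188920/937829 = 80.578... → 81.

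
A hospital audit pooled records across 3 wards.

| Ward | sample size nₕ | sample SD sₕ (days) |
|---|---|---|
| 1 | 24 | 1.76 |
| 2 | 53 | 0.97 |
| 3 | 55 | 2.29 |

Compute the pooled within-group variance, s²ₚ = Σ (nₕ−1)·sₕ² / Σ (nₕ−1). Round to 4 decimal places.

1: (24−1)·1.76² = 23·3.0976 = 71.2448
2: (53−1)·0.97² = 52·0.9409 = 48.9268
3: (55−1)·2.29² = 54·5.2441 = 283.1814
Numerator = 403.353; denominator = Σ(nₕ−1) = 129.
s²ₚ = 403.353/129 = 3.126767... → 3.1268.

3.1268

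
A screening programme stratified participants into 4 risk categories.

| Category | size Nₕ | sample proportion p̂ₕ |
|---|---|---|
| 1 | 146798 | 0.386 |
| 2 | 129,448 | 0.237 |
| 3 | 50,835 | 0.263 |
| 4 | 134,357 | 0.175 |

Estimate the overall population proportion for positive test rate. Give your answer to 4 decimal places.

0.2692

N = 146798 + 129448 + 50835 + 134357 = 461438.
Overall proportion = Σ (Nₕ/N)·p̂ₕ.
Σ Nₕp̂ₕ = 56664.028 + 30679.176 + 13369.605 + 23512.475 = 124225.284.
124225.284 / 461438 = 0.269213... → 0.2692.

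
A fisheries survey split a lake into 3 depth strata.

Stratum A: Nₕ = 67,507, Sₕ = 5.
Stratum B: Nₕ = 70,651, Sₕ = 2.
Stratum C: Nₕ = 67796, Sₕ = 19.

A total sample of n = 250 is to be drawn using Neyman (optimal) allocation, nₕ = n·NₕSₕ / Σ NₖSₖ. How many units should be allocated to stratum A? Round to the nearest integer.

48

A: NₕSₕ = 67507·5 = 337535
B: NₕSₕ = 70651·2 = 141302
C: NₕSₕ = 67796·19 = 1288124
Σ NₕSₕ = 1766961.
n_A = 250·337535/1766961 = 47.756... → 48.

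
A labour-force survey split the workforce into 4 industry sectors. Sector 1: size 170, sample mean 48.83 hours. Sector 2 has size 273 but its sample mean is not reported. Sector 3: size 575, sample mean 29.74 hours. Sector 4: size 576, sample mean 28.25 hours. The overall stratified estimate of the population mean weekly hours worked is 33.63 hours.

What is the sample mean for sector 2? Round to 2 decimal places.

43.71

Σ Nₕx̄ₕ = N·μ, so 273·x̄_2 = 1594·33.63 − (170·48.83 + 575·29.74 + 576·28.25).
= 53606.22 − 41673.6 = 11932.62.
x̄_2 = 11932.62 / 273 = 43.7092... → 43.71.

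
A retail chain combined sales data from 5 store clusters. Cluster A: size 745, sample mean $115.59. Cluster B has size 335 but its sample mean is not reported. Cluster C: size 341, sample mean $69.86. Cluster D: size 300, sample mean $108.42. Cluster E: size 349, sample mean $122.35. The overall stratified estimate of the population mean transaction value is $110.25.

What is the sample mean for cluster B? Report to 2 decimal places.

Σ Nₕx̄ₕ = N·μ, so 335·x̄_B = 2070·110.25 − (745·115.59 + 341·69.86 + 300·108.42 + 349·122.35).
= 228217.5 − 185162.96 = 43054.54.
x̄_B = 43054.54 / 335 = 128.5210... → 128.52.

128.52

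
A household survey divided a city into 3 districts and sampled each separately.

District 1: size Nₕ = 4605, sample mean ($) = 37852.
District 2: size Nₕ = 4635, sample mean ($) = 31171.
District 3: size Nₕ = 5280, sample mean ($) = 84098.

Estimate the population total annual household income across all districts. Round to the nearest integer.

762823485

1: 4605·37852 = 174308460
2: 4635·31171 = 144477585
3: 5280·84098 = 444037440
τ̂ = Σ Nₕx̄ₕ = 762823485.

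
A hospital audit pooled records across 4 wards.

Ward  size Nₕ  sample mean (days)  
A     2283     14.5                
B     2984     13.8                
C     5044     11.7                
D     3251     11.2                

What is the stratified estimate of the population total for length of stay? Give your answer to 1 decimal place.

169708.7

A: 2283·14.5 = 33103.5
B: 2984·13.8 = 41179.2
C: 5044·11.7 = 59014.8
D: 3251·11.2 = 36411.2
τ̂ = Σ Nₕx̄ₕ = 169708.7.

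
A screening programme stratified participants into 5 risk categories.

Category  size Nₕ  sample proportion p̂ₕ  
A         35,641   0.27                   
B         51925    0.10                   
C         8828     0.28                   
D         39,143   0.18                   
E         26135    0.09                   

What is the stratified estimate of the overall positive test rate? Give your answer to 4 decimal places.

0.1651

N = 35641 + 51925 + 8828 + 39143 + 26135 = 161672.
Overall proportion = Σ (Nₕ/N)·p̂ₕ.
Σ Nₕp̂ₕ = 9623.07 + 5192.5 + 2471.84 + 7045.74 + 2352.15 = 26685.3.
26685.3 / 161672 = 0.165058... → 0.1651.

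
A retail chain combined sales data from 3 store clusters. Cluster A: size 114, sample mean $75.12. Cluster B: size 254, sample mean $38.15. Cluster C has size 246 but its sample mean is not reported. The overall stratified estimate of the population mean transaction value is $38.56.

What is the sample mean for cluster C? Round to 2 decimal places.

N = 114 + 254 + 246 = 614.
Overall total = μ·N = 38.56·614 = 23675.84.
Subtract the known strata: 114·75.12 + 254·38.15 = 18253.78.
Remaining total for cluster C: 23675.84 − 18253.78 = 5422.06.
Divide by its size: 5422.06 / 246 = 22.0409... → 22.04.

22.04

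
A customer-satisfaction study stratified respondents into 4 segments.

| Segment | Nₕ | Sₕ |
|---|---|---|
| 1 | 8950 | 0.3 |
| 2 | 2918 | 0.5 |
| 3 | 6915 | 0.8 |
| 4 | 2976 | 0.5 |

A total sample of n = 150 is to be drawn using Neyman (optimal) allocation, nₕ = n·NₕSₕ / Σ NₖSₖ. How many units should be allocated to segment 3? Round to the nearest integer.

Σ NₕSₕ = 8950·0.3 + 2918·0.5 + 6915·0.8 + 2976·0.5 = 11164.
Share for 3: 5532/11164 = 0.49552.
n_3 = 150 × 0.49552 = 74.328... → 74.

74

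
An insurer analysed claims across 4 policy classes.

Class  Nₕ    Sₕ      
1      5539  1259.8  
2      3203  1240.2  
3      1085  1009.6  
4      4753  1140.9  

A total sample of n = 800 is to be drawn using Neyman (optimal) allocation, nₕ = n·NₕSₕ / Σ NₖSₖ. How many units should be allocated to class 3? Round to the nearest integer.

50

1: NₕSₕ = 5539·1259.8 = 6978032.2
2: NₕSₕ = 3203·1240.2 = 3972360.6
3: NₕSₕ = 1085·1009.6 = 1095416
4: NₕSₕ = 4753·1140.9 = 5422697.7
Σ NₕSₕ = 17468506.5.
n_3 = 800·1095416/17468506.5 = 50.166... → 50.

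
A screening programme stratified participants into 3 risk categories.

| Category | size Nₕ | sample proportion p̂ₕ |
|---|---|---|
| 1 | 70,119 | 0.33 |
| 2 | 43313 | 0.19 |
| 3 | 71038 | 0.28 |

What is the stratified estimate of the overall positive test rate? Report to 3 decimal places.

0.278

N = 70119 + 43313 + 71038 = 184470.
Overall proportion = Σ (Nₕ/N)·p̂ₕ.
Σ Nₕp̂ₕ = 23139.27 + 8229.47 + 19890.64 = 51259.38.
51259.38 / 184470 = 0.27787... → 0.278.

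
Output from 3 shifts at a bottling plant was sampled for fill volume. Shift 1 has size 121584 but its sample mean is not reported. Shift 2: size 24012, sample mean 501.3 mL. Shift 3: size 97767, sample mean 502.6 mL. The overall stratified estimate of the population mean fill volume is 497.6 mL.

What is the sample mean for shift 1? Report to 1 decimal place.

492.8

N = 121584 + 24012 + 97767 = 243363.
Overall total = μ·N = 497.6·243363 = 121097428.8.
Subtract the known strata: 24012·501.3 + 97767·502.6 = 61174909.8.
Remaining total for shift 1: 121097428.8 − 61174909.8 = 59922519.
Divide by its size: 59922519 / 121584 = 492.849... → 492.8.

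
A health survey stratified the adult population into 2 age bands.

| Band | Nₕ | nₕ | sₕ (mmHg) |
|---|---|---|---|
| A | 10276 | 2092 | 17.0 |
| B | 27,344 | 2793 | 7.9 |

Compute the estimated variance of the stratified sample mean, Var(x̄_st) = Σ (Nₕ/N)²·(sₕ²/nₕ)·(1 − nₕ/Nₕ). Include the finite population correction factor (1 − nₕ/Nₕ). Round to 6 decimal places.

N = 37620. Term for each stratum: Wₕ²sₕ²/nₕ·(1−nₕ/Nₕ).
Var(x̄_st) = 0.008208963 + 0.010599293 = 0.018808256 → 0.018808.

0.018808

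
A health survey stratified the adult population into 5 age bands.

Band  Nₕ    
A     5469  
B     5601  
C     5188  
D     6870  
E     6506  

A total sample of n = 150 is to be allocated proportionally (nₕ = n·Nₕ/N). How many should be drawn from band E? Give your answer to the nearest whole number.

33

Share of band E = 6506/29634 = 0.21955.
Allocate 150 × 0.21955 = 32.932... → 33.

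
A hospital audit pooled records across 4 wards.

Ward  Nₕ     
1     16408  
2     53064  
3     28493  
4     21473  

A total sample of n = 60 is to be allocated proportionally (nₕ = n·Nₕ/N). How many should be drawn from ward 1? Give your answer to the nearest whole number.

8

N = 16408 + 53064 + 28493 + 21473 = 119438.
n_1 = 60·16408/119438 = 8.243... → 8.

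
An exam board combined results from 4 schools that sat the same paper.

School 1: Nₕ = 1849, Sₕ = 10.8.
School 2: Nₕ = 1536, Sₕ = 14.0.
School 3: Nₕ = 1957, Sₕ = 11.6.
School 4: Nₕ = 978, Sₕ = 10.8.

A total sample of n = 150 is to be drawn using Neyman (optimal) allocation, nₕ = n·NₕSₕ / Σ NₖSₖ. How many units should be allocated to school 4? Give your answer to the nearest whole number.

21

1: NₕSₕ = 1849·10.8 = 19969.2
2: NₕSₕ = 1536·14.0 = 21504
3: NₕSₕ = 1957·11.6 = 22701.2
4: NₕSₕ = 978·10.8 = 10562.4
Σ NₕSₕ = 74736.8.
n_4 = 150·10562.4/74736.8 = 21.199... → 21.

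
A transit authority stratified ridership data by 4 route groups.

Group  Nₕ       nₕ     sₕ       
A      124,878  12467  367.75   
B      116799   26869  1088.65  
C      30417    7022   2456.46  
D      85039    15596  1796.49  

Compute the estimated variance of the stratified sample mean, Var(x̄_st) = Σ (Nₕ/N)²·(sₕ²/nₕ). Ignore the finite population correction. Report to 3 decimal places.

N = 357133; Wₕ = Nₕ/N.
group A: (124878/357133)²·367.75²/12467 = 1.326341
group B: (116799/357133)²·1088.65²/26869 = 4.717841
group C: (30417/357133)²·2456.46²/7022 = 6.233491
group D: (85039/357133)²·1796.49²/15596 = 11.733098
Sum = 24.010772 → 24.011.

24.011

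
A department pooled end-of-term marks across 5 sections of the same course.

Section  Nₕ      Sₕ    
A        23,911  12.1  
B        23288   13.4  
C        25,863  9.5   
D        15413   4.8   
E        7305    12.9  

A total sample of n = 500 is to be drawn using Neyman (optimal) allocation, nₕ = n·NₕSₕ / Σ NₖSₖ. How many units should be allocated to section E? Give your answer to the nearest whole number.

46

Σ NₕSₕ = 23911·12.1 + 23288·13.4 + 25863·9.5 + 15413·4.8 + 7305·12.9 = 1015297.7.
Share for E: 94234.5/1015297.7 = 0.09281.
n_E = 500 × 0.09281 = 46.407... → 46.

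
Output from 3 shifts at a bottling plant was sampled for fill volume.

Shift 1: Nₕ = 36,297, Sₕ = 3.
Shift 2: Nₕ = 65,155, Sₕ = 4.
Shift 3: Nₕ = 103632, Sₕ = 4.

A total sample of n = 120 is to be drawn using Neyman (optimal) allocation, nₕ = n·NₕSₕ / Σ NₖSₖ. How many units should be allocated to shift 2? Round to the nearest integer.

40

Σ NₕSₕ = 36297·3 + 65155·4 + 103632·4 = 784039.
Share for 2: 260620/784039 = 0.33241.
n_2 = 120 × 0.33241 = 39.889... → 40.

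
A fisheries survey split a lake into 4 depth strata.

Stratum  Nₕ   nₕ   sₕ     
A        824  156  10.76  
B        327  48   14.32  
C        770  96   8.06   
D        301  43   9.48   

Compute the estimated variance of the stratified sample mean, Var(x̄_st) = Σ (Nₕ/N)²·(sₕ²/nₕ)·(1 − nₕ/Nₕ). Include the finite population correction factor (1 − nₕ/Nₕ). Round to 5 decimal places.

N = 2222; Wₕ = Nₕ/N.
stratum A: (824/2222)²·10.76²/156·(1 − 156/824) = 0.08274000
stratum B: (327/2222)²·14.32²/48·(1 − 48/327) = 0.07894209
stratum C: (770/2222)²·8.06²/96·(1 − 96/770) = 0.07113140
stratum D: (301/2222)²·9.48²/43·(1 − 43/301) = 0.03287353
Sum = 0.26568702 → 0.26569.

0.26569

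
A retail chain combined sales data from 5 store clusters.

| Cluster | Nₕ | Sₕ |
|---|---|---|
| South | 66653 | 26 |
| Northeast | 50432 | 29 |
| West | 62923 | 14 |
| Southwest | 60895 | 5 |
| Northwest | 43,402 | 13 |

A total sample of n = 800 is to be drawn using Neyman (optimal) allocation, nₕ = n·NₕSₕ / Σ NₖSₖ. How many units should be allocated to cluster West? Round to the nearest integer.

143

Σ NₕSₕ = 66653·26 + 50432·29 + 62923·14 + 60895·5 + 43402·13 = 4945129.
Share for West: 880922/4945129 = 0.17814.
n_West = 800 × 0.17814 = 142.511... → 143.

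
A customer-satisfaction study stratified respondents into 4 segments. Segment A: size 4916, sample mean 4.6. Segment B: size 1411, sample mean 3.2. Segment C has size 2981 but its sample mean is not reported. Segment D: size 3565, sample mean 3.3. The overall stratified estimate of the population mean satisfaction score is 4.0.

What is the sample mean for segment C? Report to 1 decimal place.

4.2

N = 4916 + 1411 + 2981 + 3565 = 12873.
Overall total = μ·N = 4.0·12873 = 51492.
Subtract the known strata: 4916·4.6 + 1411·3.2 + 3565·3.3 = 38893.3.
Remaining total for segment C: 51492 − 38893.3 = 12598.7.
Divide by its size: 12598.7 / 2981 = 4.226... → 4.2.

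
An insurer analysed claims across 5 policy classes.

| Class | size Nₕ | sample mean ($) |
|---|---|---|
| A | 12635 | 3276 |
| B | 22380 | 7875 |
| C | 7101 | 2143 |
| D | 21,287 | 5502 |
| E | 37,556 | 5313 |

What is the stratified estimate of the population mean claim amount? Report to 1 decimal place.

5442.9

N = 100959; weights Wₕ = Nₕ/N = (0.1251, 0.2217, 0.0703, 0.2108, 0.3720).
x̄_st = Σ Wₕ·x̄ₕ = 0.1251·3276 + 0.2217·7875 + 0.0703·2143 + 0.2108·5502 + 0.3720·5313 ≈ 5442.886...
→ 5442.9.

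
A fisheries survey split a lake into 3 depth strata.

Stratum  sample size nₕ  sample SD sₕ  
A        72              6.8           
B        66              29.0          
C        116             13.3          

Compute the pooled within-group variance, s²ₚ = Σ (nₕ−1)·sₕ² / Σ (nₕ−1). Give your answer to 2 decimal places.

311.91

A: (72−1)·6.8² = 71·46.24 = 3283.04
B: (66−1)·29.0² = 65·841 = 54665
C: (116−1)·13.3² = 115·176.89 = 20342.35
Numerator = 78290.39; denominator = Σ(nₕ−1) = 251.
s²ₚ = 78290.39/251 = 311.9139... → 311.91.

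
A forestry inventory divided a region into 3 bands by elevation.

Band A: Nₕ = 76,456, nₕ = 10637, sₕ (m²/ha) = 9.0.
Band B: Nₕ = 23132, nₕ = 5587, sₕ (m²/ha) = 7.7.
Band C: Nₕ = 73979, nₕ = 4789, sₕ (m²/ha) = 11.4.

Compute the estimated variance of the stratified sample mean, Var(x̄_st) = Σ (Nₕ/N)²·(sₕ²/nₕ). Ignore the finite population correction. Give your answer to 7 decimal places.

N = 173567; Wₕ = Nₕ/N.
band A: (76456/173567)²·9.0²/10637 = 0.0014775925
band B: (23132/173567)²·7.7²/5587 = 0.0001884928
band C: (73979/173567)²·11.4²/4789 = 0.0049300062
Sum = 0.0065960916 → 0.0065961.

0.0065961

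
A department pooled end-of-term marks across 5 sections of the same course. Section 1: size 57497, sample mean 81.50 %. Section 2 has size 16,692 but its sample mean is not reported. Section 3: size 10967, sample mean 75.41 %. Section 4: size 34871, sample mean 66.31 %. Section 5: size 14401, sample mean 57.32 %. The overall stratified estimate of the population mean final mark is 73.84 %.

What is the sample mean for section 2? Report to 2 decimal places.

76.41

Σ Nₕx̄ₕ = N·μ, so 16692·x̄_2 = 134428·73.84 − (57497·81.50 + 10967·75.41 + 34871·66.31 + 14401·57.32).
= 9926163.52 − 8650788.3 = 1275375.22.
x̄_2 = 1275375.22 / 16692 = 76.4064... → 76.41.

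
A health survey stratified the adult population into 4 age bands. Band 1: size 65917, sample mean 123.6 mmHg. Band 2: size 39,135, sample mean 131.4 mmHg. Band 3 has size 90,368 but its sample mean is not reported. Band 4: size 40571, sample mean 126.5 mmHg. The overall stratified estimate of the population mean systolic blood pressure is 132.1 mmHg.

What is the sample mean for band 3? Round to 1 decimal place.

Σ Nₕx̄ₕ = N·μ, so 90368·x̄_3 = 235991·132.1 − (65917·123.6 + 39135·131.4 + 40571·126.5).
= 31174411.1 − 18421911.7 = 12752499.4.
x̄_3 = 12752499.4 / 90368 = 141.117... → 141.1.

141.1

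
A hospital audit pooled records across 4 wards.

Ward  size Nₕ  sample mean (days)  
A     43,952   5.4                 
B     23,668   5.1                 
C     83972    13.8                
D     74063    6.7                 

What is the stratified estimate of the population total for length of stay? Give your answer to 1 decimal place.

Population total = Σ Nₕ·x̄ₕ (each stratum's size times its mean).
43952·5.4 + 23668·5.1 + 83972·13.8 + 74063·6.7 = 237340.8 + 120706.8 + 1158813.6 + 496222.1 = 2013083.3.

2013083.3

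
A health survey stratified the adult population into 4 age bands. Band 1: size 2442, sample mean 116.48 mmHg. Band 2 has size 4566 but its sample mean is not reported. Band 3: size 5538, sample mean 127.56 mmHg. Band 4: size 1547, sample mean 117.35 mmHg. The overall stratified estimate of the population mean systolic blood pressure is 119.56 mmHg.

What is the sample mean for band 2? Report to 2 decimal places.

Σ Nₕx̄ₕ = N·μ, so 4566·x̄_2 = 14093·119.56 − (2442·116.48 + 5538·127.56 + 1547·117.35).
= 1684959.08 − 1172411.89 = 512547.19.
x̄_2 = 512547.19 / 4566 = 112.2530... → 112.25.

112.25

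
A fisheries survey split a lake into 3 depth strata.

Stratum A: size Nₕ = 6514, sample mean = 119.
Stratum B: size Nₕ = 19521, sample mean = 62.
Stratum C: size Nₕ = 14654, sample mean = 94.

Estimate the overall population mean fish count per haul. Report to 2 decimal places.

N = 40689; weights Wₕ = Nₕ/N = (0.1601, 0.4798, 0.3601).
x̄_st = Σ Wₕ·x̄ₕ = 0.1601·119 + 0.4798·62 + 0.3601·94 ≈ 82.6500...
→ 82.65.

82.65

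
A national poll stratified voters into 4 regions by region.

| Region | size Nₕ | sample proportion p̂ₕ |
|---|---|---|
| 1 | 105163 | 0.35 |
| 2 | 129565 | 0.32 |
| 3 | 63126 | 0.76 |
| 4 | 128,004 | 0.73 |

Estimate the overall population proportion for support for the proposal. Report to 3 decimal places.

0.516

N = 105163 + 129565 + 63126 + 128004 = 425858.
Overall proportion = Σ (Nₕ/N)·p̂ₕ.
Σ Nₕp̂ₕ = 36807.05 + 41460.8 + 47975.76 + 93442.92 = 219686.53.
219686.53 / 425858 = 0.51587... → 0.516.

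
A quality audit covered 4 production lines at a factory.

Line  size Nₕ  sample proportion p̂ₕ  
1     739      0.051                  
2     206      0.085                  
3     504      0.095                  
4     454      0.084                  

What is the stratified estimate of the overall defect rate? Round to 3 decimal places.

0.074

Wₕ = Nₕ/N with N = 1903: 0.3883, 0.1083, 0.2648, 0.2386.
p̂_st = 0.3883·0.051 + 0.1083·0.085 + 0.2648·0.095 + 0.2386·0.084 ≈ 0.07421... → 0.074.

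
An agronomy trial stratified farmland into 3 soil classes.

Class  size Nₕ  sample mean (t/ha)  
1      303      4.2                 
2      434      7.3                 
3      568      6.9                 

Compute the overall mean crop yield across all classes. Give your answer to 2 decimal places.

N = 303 + 434 + 568 = 1305.
Weight each subgroup mean by Nₕ/N and sum.
Σ Nₕx̄ₕ = 303·4.2 + 434·7.3 + 568·6.9 = 1272.6 + 3168.2 + 3919.2 = 8360.
Divide by N: 8360 / 1305 = 6.4061... → 6.41.

6.41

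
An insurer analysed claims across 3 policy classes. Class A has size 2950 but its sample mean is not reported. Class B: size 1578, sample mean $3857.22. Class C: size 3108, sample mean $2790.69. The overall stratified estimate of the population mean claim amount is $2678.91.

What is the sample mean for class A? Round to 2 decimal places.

1930.85

N = 2950 + 1578 + 3108 = 7636.
Overall total = μ·N = 2678.91·7636 = 20456156.76.
Subtract the known strata: 1578·3857.22 + 3108·2790.69 = 14760157.68.
Remaining total for class A: 20456156.76 − 14760157.68 = 5695999.08.
Divide by its size: 5695999.08 / 2950 = 1930.8471... → 1930.85.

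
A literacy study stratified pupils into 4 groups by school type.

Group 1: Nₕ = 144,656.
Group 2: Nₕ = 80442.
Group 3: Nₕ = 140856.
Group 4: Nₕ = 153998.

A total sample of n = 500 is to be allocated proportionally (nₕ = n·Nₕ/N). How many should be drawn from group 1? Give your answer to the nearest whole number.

139

Share of group 1 = 144656/519952 = 0.27821.
Allocate 500 × 0.27821 = 139.105... → 139.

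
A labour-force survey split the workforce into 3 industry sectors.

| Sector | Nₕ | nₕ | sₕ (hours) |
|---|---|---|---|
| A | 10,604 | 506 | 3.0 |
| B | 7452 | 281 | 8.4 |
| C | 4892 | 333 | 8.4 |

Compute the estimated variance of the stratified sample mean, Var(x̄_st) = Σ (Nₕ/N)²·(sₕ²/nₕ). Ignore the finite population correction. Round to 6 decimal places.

N = 22948; Wₕ = Nₕ/N.
sector A: (10604/22948)²·3.0²/506 = 0.003797884
sector B: (7452/22948)²·8.4²/281 = 0.026479407
sector C: (4892/22948)²·8.4²/333 = 0.009629363
Sum = 0.039906655 → 0.039907.

0.039907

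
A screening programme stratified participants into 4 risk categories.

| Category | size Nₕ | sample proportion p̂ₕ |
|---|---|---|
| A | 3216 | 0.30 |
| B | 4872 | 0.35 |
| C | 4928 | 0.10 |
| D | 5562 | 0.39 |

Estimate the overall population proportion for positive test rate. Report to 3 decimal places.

Wₕ = Nₕ/N with N = 18578: 0.1731, 0.2622, 0.2653, 0.2994.
p̂_st = 0.1731·0.30 + 0.2622·0.35 + 0.2653·0.10 + 0.2994·0.39 ≈ 0.28701... → 0.287.

0.287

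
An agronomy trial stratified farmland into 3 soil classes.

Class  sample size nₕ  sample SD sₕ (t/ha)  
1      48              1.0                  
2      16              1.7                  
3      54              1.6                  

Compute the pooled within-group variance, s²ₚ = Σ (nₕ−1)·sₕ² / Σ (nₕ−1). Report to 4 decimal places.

1: (48−1)·1.0² = 47·1 = 47
2: (16−1)·1.7² = 15·2.89 = 43.35
3: (54−1)·1.6² = 53·2.56 = 135.68
Numerator = 226.03; denominator = Σ(nₕ−1) = 115.
s²ₚ = 226.03/115 = 1.965478... → 1.9655.

1.9655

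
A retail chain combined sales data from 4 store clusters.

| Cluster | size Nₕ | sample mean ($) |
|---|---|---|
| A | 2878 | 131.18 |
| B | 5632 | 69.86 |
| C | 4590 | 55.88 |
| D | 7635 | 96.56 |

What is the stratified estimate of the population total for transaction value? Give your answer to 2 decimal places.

1764712.36

Estimate total by summing Nₕ·x̄ₕ over strata.
2878·131.18 + 5632·69.86 + 4590·55.88 + 7635·96.56 = 377536.04 + 393451.52 + 256489.2 + 737235.6 = 1764712.36.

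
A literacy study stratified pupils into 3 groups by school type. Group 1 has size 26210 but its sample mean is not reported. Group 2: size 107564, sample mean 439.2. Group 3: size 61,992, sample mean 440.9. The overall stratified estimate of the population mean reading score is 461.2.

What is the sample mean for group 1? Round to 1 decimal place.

599.5

N = 26210 + 107564 + 61992 = 195766.
Overall total = μ·N = 461.2·195766 = 90287279.2.
Subtract the known strata: 107564·439.2 + 61992·440.9 = 74574381.6.
Remaining total for group 1: 90287279.2 − 74574381.6 = 15712897.6.
Divide by its size: 15712897.6 / 26210 = 599.500... → 599.5.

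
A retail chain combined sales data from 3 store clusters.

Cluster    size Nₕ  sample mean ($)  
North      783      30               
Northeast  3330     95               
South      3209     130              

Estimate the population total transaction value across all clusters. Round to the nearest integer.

Population total = Σ Nₕ·x̄ₕ (each stratum's size times its mean).
783·30 + 3330·95 + 3209·130 = 23490 + 316350 + 417170 = 757010.

757010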